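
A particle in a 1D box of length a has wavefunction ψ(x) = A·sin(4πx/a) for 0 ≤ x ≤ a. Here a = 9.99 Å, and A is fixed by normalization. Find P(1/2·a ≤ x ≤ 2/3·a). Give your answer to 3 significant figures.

P ≈ 0.201

The probability is P = ∫ |ψ|² dx over [1/2·a, 2/3·a].
The normalization integral ∫|ψ|²dx over the whole domain equals a/2·A², and A² cancels in the ratio.
Let u = x/a; then A² and the length scale cancel, so P = ∫_{1/2}^{2/3} sin(4·π·u)^2 du ÷ ∫_{0}^{1} sin(4·π·u)^2 du.
With ∫ sin(4·π·u)^2 du = u/2 - sin(4·π·u)·cos(4·π·u)/(8·π) + C, the region integral is √(3)/(32·π) + 1/12 and the full one is 1/2.
Evaluating gives P = (√(3)/16 + π/6)/π.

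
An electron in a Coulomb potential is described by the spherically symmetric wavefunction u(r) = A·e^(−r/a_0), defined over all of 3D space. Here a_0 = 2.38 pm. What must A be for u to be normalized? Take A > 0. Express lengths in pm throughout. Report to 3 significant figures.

The normalization condition is ∫|u|² 4πr² dr = 1 from 0 to ∞.
Recall ∫₀^∞ r^m e^(−r/β) dr = m!·β^(m+1), with u = A·e^(−r/a_0), the integral evaluates to A²·[π·a_0^3].
Setting this equal to 1 gives A² = 1/(π·a_0^3).
Plugging in a_0 = 2.38 yields A = 0.1537.

A ≈ 0.154 pm^(-3/2)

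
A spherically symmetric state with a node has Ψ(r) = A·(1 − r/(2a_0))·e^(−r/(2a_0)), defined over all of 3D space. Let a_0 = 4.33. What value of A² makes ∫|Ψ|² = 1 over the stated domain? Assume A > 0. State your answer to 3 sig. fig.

Require ∫ |Ψ|² 4πr² dr = 1 over the whole domain.
(Spherical symmetry: dV = 4πr² dr.)
∫|Ψ|² 4πr² dr = A²·(8·π·a_0^3).
Substituting a_0 = 4.33 gives A² = 0.0004901, so A = 0.02214.

A^2 ≈ 0.000490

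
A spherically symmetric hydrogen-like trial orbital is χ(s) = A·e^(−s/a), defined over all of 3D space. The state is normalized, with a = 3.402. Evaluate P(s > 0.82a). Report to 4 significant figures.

P ≈ 0.7730

With dV = 4πs²ds, the probability is ∫|χ|² dV over s > 0.82a.
The full normalization integral is A²·[π·a^3] = 1, fixing A².
Let u = s/a; then A², 4π and the length scale all cancel, so P = ∫_{0.82}^{∞} u^2·e^(-2·u) du ÷ ∫_{0}^{∞} u^2·e^(-2·u) du.
With ∫ u^2·e^(-2·u) du = -(2·u^2 + 2·u + 1)·e^(-2·u)/4 + C, the region integral is 4981·e^(-41/25)/5000 and the full one is 1/4.
This evaluates to P = 0.77297.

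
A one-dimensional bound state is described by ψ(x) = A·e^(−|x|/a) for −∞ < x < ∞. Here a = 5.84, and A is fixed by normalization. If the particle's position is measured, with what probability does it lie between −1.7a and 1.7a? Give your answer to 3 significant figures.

|ψ|² is the probability density, so P = ∫_{−1.7a}^{1.7a} |ψ|² dx.
Since A² = 1/(a), this is the region integral divided by the full normalization integral.
By symmetry take twice the x ≥ 0 contribution in numerator and denominator; the 2's cancel. Let u = x/a; then A² and the length scale cancel, so P = ∫_{0}^{1.7} e^(-2·u) du ÷ ∫_{0}^{∞} e^(-2·u) du.
An antiderivative of e^(-2·u) is -e^(-2·u)/2; evaluating from 0 to 1.7 gives 1/2 - e^(-17/5)/2, while the full integral is 1/2.
This works out to P = 0.9666.

P ≈ 0.967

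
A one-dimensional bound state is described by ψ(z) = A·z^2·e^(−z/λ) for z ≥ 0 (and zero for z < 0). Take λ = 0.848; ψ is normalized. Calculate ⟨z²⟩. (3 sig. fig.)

⟨z^2⟩ ≈ 5.39

By definition ⟨z²⟩ = ∫ z^2 |ψ(z)|² dz.
With ∫₀^∞ z^6 e^(−αz) dz = 6!/α^7, evaluating both integrals, ⟨z²⟩ = 15·λ^2/2.
With λ = 0.848, ⟨z^2⟩ = 5.393.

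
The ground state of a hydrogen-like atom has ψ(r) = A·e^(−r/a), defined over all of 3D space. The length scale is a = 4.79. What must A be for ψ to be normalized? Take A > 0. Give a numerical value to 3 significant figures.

Normalization requires ∫|ψ|² 4πr² dr = 1, integrated from 0 to ∞.
Recall ∫₀^∞ r^m e^(−r/β) dr = m!·β^(m+1), with ψ = A·e^(−r/a), the integral evaluates to A²·[π·a^3].
Substituting a = 4.79 gives A² = 0.002896, so A = 0.05382.

A ≈ 0.0538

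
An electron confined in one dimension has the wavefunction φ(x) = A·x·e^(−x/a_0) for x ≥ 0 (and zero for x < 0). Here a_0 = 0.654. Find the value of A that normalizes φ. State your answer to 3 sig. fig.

The normalization condition is ∫|φ|² dx = 1 from 0 to ∞.
The integral (without the A² prefactor) comes out to a_0^3/4.
So A² = (a_0^3/4)^(−1).
With a_0 = 0.654: A² = 14.30 and A = 3.781.

A ≈ 3.78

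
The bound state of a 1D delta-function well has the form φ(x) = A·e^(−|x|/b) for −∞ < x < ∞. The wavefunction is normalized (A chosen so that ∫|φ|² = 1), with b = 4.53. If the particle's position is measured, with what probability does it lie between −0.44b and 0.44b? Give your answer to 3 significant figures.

P ≈ 0.585

|φ|² is the probability density, so P = ∫_{−0.44b}^{0.44b} |φ|² dx.
Since A² = 1/(b), this is the region integral divided by the full normalization integral.
Both integrals are even about x = 0, so only the x ≥ 0 halves are needed (the factors of 2 cancel). Let u = x/b; then A² and the length scale cancel, so P = ∫_{0}^{0.44} e^(-2·u) du ÷ ∫_{0}^{∞} e^(-2·u) du.
With ∫ e^(-2·u) du = -e^(-2·u)/2 + C, the region integral is 1/2 - e^(-22/25)/2 and the full one is 1/2.
Taking the ratio, P = 0.5852.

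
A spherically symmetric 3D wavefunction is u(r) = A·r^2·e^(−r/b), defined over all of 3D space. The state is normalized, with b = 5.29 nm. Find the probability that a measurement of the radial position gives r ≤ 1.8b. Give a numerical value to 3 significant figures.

P = ∫ |u|² 4πr² dr over r ≤ 1.8b.
Normalization gives A² = 1/(45·π·b^7/2).
In terms of t = r/b (A², 4π and the length scale all cancel between numerator and denominator), P = [∫_{0}^{1.8} t^6·e^(-2·t) dt] / [∫_{0}^{∞} t^6·e^(-2·t) dt].
An antiderivative of t^6·e^(-2·t) is -(4·t^6 + 12·t^5 + 30·t^4 + 60·t^3 + 90·t^2 + 90·t + 45)·e^(-2·t)/8; evaluating from 0 to 1.8 gives ≈ 0.41216, while the full integral is 45/8.
Taking the ratio yields P = 0.07327.

P ≈ 0.0733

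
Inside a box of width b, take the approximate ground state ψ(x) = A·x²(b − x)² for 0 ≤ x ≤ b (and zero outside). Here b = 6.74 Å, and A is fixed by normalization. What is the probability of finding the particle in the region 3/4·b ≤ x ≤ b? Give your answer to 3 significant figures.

P ≈ 0.0489

|ψ|² is the probability density, so P = ∫_{3/4·b}^{b} |ψ|² dx.
With A² fixed by ∫|ψ|² = 1, i.e. A² = (b^9/630)^(−1), substitute and integrate.
In terms of u = x/b (A² and the length scale cancel between numerator and denominator), P = [∫_{3/4}^{1} u^4·(1 - u)^4 du] / [∫_{0}^{1} u^4·(1 - u)^4 du].
Using ∫ u^4·(1 - u)^4 du = u^5·(70·u^4 - 315·u^3 + 540·u^2 - 420·u + 126)/630, the numerator is ≈ 0.000077662 and the denominator is 1/630.
Evaluating gives P = 0.04893.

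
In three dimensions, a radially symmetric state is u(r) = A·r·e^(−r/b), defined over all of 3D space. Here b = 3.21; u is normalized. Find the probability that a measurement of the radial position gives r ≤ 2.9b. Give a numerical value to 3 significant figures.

With dV = 4πr²dr, the probability is ∫|u|² dV over r ≤ 2.9b.
Normalization gives A² = 1/(3·π·b^5).
Let t = r/b; then A², 4π and the length scale all cancel, so P = ∫_{0}^{2.9} t^4·e^(-2·t) dt ÷ ∫_{0}^{∞} t^4·e^(-2·t) dt.
An antiderivative of t^4·e^(-2·t) is -(t^4/2 + t^3 + 3·t^2/2 + 3·t/2 + 3/4)·e^(-2·t); evaluating from 0 to 2.9 gives ≈ 0.51546, while the full integral is 3/4.
The region integral divided by the full integral gives P = 0.6873.

P ≈ 0.687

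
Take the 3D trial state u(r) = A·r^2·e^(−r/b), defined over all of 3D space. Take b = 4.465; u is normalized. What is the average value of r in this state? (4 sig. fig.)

⟨r⟩ ≈ 15.63

⟨r⟩ = ∫ r |u|² 4πr² dr over the full domain.
With ∫₀^∞ r^7 e^(−αr) dr = 7!/α^8, evaluating both integrals, ⟨r⟩ = 7·b/2.
With b = 4.465, ⟨r⟩ = 15.628.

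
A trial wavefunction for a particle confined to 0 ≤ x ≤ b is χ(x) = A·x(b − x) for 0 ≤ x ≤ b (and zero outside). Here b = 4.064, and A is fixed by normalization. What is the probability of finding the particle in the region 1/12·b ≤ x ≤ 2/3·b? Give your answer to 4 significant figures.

|χ|² is the probability density, so P = ∫_{1/12·b}^{2/3·b} |χ|² dx.
Since A² = 1/(b^5/30), this is the region integral divided by the full normalization integral.
Substituting u = x/b, A² and the length scale cancel in the ratio: P = ∫_{1/12}^{2/3} u^2·(1 - u)^2 du / ∫_{0}^{1} u^2·(1 - u)^2 du.
With ∫ u^2·(1 - u)^2 du = u^3·(6·u^2 - 15·u + 10)/30 + C, the region integral is ≈ 0.0261679 and the full one is 1/30.
Evaluating gives P = 0.78504.

P ≈ 0.7850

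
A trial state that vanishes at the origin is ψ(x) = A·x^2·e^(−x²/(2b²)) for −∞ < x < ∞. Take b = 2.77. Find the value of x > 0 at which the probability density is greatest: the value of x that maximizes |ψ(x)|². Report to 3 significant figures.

Differentiate |ψ(x)|² with respect to x and set to zero.
Solving yields x = √(2)·b.
With b = 2.77, the value of x > 0 at which the probability density is greatest is 3.917.

x ≈ 3.92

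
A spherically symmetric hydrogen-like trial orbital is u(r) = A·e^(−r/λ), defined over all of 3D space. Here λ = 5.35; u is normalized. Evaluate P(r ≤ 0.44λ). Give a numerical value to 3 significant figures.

Integrate the radial probability density 4πr²|u|² over r ≤ 0.44λ.
A² is fixed by ∫₀^∞ 4πr²|u|² dr = 1, i.e. A² = (π·λ^3)^(−1).
Substituting t = r/λ, A², 4π and the length scale all cancel in the ratio: P = ∫_{0}^{0.44} t^2·e^(-2·t) dt / ∫_{0}^{∞} t^2·e^(-2·t) dt.
With ∫ t^2·e^(-2·t) dt = -(2·t^2 + 2·t + 1)·e^(-2·t)/4 + C, the region integral is 1/4 - 1417·e^(-22/25)/2500 and the full one is 1/4.
The region integral divided by the full integral gives P = 0.05960.

P ≈ 0.0596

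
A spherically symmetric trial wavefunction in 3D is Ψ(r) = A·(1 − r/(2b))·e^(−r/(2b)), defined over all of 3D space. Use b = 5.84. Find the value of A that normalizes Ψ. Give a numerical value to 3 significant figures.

A ≈ 0.0141

Normalization requires ∫|Ψ|² 4πr² dr = 1, integrated from 0 to ∞.
In 3D with spherical symmetry the volume element is 4πr² dr.
Using ∫₀^∞ rⁿ e^(−αr) dr = n!/αⁿ⁺¹, carrying out the integral gives A² · 8·π·b^3.
Substituting b = 5.84 gives A² = 0.0001998, so A = 0.01413.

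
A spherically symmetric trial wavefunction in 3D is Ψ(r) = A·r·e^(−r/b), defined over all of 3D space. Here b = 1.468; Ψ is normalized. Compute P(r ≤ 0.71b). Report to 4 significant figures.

Integrate the radial probability density 4πr²|Ψ|² over r ≤ 0.71b.
Normalization gives A² = 1/(3·π·b^5).
In terms of u = r/b (A², 4π and the length scale all cancel between numerator and denominator), P = [∫_{0}^{0.71} u^4·e^(-2·u) du] / [∫_{0}^{∞} u^4·e^(-2·u) du].
An antiderivative of u^4·e^(-2·u) is -(u^4/2 + u^3 + 3·u^2/2 + 3·u/2 + 3/4)·e^(-2·u); evaluating from 0 to 0.71 gives ≈ 0.0112931, while the full integral is 3/4.
This evaluates to P = 0.015057.

P ≈ 0.01506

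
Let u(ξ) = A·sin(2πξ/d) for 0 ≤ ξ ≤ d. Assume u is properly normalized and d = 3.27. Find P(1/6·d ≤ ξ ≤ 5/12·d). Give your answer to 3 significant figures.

P ≈ 0.388

|u|² is the probability density, so P = ∫_{1/6·d}^{5/12·d} |u|² dξ.
Since A² = 1/(d/2), this is the region integral divided by the full normalization integral.
Let t = ξ/d; then A² and the length scale cancel, so P = ∫_{1/6}^{5/12} sin(2·π·t)^2 dt ÷ ∫_{0}^{1} sin(2·π·t)^2 dt.
An antiderivative of sin(2·π·t)^2 is t/2 - sin(4·π·t)/(8·π); evaluating from 1/6 to 5/12 gives √(3)/(8·π) + 1/8, while the full integral is 1/2.
Taking the ratio, P = (√(3) + π)/(4·π).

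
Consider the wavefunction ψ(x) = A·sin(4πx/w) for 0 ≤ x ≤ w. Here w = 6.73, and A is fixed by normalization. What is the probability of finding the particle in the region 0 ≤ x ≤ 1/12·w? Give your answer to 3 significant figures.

P ≈ 0.0489

|ψ|² is the probability density, so P = ∫_{0}^{1/12·w} |ψ|² dx.
The normalization integral ∫|ψ|²dx over the whole domain equals w/2·A², and A² cancels in the ratio.
Substituting u = x/w, A² and the length scale cancel in the ratio: P = ∫_{0}^{1/12} sin(4·π·u)^2 du / ∫_{0}^{1} sin(4·π·u)^2 du.
With ∫ sin(4·π·u)^2 du = u/2 - sin(4·π·u)·cos(4·π·u)/(8·π) + C, the region integral is -√(3)/(32·π) + 1/24 and the full one is 1/2.
The result is P = (-√(3)/16 + π/12)/π.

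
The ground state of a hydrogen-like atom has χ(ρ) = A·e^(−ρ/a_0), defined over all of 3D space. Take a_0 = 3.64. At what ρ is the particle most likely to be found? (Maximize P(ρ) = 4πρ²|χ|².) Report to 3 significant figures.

The maximum of P(ρ) = 4πρ²|χ|² occurs where its derivative vanishes.
This gives ρ = a_0.
With a_0 = 3.64, the most probable radial distance is 3.640.

ρ ≈ 3.64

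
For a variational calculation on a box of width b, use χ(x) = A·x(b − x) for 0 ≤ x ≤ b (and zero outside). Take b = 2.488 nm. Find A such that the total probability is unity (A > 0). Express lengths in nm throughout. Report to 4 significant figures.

A ≈ 0.5610 nm^(-5/2)

We need A² ∫|f|² dx = 1, taking the integral from 0 to b.
Carrying out the integral gives A² · b^5/30.
Hence A² = 1/[b^5/30].
With b = 2.488: A² = 0.31468 and A = 0.56096.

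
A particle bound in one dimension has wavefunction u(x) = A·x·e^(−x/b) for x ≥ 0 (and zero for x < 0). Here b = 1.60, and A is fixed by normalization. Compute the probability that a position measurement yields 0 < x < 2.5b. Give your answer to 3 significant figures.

P ≈ 0.875

P = ∫_{0}^{2.5b} |u(x)|² dx.
The normalization integral ∫|u|²dx over the whole domain equals b^3/4·A², and A² cancels in the ratio.
Let t = x/b; then A² and the length scale cancel, so P = ∫_{0}^{2.5} t^2·e^(-2·t) dt ÷ ∫_{0}^{∞} t^2·e^(-2·t) dt.
With ∫ t^2·e^(-2·t) dt = -(2·t^2 + 2·t + 1)·e^(-2·t)/4 + C, the region integral is 1/4 - 37·e^(-5)/8 and the full one is 1/4.
Evaluating gives P = 0.8753.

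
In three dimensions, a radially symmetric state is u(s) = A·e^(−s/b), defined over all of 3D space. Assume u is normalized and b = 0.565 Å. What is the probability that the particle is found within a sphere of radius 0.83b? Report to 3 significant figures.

P = ∫ |u|² 4πs² ds over s ≤ 0.83b.
A² is fixed by ∫₀^∞ 4πs²|u|² ds = 1, i.e. A² = (π·b^3)^(−1).
Substituting t = s/b, A², 4π and the length scale all cancel in the ratio: P = ∫_{0}^{0.83} t^2·e^(-2·t) dt / ∫_{0}^{∞} t^2·e^(-2·t) dt.
With ∫ t^2·e^(-2·t) dt = -(2·t^2 + 2·t + 1)·e^(-2·t)/4 + C, the region integral is ≈ 0.058064 and the full one is 1/4.
This evaluates to P = 0.2323.

P ≈ 0.232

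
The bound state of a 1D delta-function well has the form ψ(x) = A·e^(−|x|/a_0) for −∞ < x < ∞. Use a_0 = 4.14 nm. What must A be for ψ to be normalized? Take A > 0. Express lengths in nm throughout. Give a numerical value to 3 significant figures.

Require ∫ |ψ|² dx = 1 over the whole domain.
The integral (without the A² prefactor) comes out to a_0.
Hence A² = 1/[a_0].
With a_0 = 4.14: A² = 0.2415 and A = 0.4915.

A ≈ 0.491 nm^(-1/2)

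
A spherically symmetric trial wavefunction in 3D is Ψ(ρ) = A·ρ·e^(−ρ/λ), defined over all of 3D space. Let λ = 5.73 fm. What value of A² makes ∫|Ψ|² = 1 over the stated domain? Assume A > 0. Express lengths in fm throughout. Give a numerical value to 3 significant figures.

The normalization condition is ∫|Ψ|² 4πρ² dρ = 1 from 0 to ∞.
In 3D with spherical symmetry the volume element is 4πρ² dρ.
Recall ∫₀^∞ ρ^m e^(−ρ/β) dρ = m!·β^(m+1), carrying out the integral gives A² · 3·π·λ^5.
Hence A² = 1/[3·π·λ^5].
With λ = 5.73: A² = 0.00001718 and A = 0.004145.

A^2 ≈ 0.0000172 fm^(-5)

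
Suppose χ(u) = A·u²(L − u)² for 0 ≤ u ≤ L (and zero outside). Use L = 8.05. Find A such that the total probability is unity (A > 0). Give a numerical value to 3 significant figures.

We need A² ∫|f|² du = 1, taking the integral from 0 to L.
Expanding the polynomial and integrating term by term, with χ = A·u²(L − u)², the integral evaluates to A²·[L^9/630].
So A² = (L^9/630)^(−1).
Substituting L = 8.05 gives A² = 0.000004438, so A = 0.002107.

A ≈ 0.00211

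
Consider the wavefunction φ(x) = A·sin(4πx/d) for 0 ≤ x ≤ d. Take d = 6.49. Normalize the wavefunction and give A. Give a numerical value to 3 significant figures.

Require ∫ |φ|² dx = 1 over the whole domain.
With ∫₀^d sin²(nπx/d) dx = d/2, the integral (without the A² prefactor) comes out to d/2.
Hence A² = 1/[d/2].
With d = 6.49: A² = 0.3082 and A = 0.5551.

A ≈ 0.555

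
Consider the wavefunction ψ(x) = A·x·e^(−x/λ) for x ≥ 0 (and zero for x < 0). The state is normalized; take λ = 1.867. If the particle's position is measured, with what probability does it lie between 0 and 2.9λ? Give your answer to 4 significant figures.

P = ∫_{0}^{2.9λ} |ψ(x)|² dx.
With A² fixed by ∫|ψ|² = 1, i.e. A² = (λ^3/4)^(−1), substitute and integrate.
In terms of u = x/λ (A² and the length scale cancel between numerator and denominator), P = [∫_{0}^{2.9} u^2·e^(-2·u) du] / [∫_{0}^{∞} u^2·e^(-2·u) du].
With ∫ u^2·e^(-2·u) du = -(2·u^2 + 2·u + 1)·e^(-2·u)/4 + C, the region integral is 1/4 - 1181·e^(-29/5)/200 and the full one is 1/4.
The result is P = 0.92849.

P ≈ 0.9285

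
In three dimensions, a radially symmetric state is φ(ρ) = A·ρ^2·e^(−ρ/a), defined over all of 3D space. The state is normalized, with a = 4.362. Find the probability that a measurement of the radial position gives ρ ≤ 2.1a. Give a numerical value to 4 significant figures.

P ≈ 0.1325

P = ∫ |φ|² 4πρ² dρ over ρ ≤ 2.1a.
A² is fixed by ∫₀^∞ 4πρ²|φ|² dρ = 1, i.e. A² = (45·π·a^7/2)^(−1).
In terms of u = ρ/a (A², 4π and the length scale all cancel between numerator and denominator), P = [∫_{0}^{2.1} u^6·e^(-2·u) du] / [∫_{0}^{∞} u^6·e^(-2·u) du].
With ∫ u^6·e^(-2·u) du = -(4·u^6 + 12·u^5 + 30·u^4 + 60·u^3 + 90·u^2 + 90·u + 45)·e^(-2·u)/8 + C, the region integral is ≈ 0.745515 and the full one is 45/8.
The region integral divided by the full integral gives P = 0.13254.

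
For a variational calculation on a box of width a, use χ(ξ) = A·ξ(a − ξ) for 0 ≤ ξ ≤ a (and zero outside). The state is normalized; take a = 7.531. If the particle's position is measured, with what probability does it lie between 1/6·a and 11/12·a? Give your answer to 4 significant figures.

P ≈ 0.9594

The probability is P = ∫ |χ|² dξ over [1/6·a, 11/12·a].
The normalization integral ∫|χ|²dξ over the whole domain equals a^5/30·A², and A² cancels in the ratio.
In terms of u = ξ/a (A² and the length scale cancel between numerator and denominator), P = [∫_{1/6}^{11/12} u^2·(1 - u)^2 du] / [∫_{0}^{1} u^2·(1 - u)^2 du].
Using ∫ u^2·(1 - u)^2 du = u^3·(6·u^2 - 15·u + 10)/30, the numerator is ≈ 0.0319806 and the denominator is 1/30.
The result is P = 4421/4608.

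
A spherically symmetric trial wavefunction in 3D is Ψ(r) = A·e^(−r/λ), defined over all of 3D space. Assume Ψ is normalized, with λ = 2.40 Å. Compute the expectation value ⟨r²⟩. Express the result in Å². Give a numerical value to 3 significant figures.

The expectation value is the |Ψ|²-weighted average of r^2: ∫ r^2|Ψ|² 4πr² dr.
Since the A² factors cancel between numerator and denominator, ⟨r²⟩ = 3·λ^2.
Putting λ = 2.40 gives 17.28.

⟨r^2⟩ ≈ 17.3 Å^2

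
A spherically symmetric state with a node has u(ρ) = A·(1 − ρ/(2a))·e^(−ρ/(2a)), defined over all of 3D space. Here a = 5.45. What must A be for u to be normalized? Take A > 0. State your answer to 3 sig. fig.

We need A² ∫|f|² 4πρ² dρ = 1, taking the integral from 0 to ∞.
In 3D with spherical symmetry the volume element is 4πρ² dρ.
Carrying out the integral gives A² · 8·π·a^3.
Plugging in a = 5.45 yields A = 0.01568.

A ≈ 0.0157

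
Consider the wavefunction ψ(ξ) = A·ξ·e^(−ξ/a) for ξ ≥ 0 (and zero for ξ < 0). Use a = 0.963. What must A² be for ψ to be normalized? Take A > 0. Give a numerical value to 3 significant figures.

We need A² ∫|f|² dξ = 1, taking the integral from 0 to ∞.
With ψ = A·ξ·e^(−ξ/a), the integral evaluates to A²·[a^3/4].
Substituting a = 0.963 gives A² = 4.479, so A = 2.116.

A^2 ≈ 4.48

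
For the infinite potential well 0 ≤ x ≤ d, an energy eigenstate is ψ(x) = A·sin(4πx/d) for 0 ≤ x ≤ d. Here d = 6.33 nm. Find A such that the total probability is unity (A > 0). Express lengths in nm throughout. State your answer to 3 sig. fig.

A ≈ 0.562 nm^(-1/2)

Require ∫ |ψ|² dx = 1 over the whole domain.
Using sin²θ = (1 − cos 2θ)/2, ∫|ψ|² dx = A²·(d/2).
Hence A² = 1/[d/2].
Substituting d = 6.33 gives A² = 0.3160, so A = 0.5621.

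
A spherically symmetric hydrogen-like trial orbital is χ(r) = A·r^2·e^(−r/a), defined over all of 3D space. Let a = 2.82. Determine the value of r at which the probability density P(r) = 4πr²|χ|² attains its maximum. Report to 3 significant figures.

r ≈ 8.46

The maximum of P(r) = 4πr²|χ|² occurs where its derivative vanishes.
This gives r = 3·a.
With a = 2.82, the most probable radial distance is 8.460.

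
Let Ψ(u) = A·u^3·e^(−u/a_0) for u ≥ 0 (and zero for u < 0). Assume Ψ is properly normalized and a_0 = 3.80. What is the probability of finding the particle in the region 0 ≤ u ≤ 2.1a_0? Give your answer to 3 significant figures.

|Ψ|² is the probability density, so P = ∫_{0}^{2.1a_0} |Ψ|² du.
The normalization integral ∫|Ψ|²du over the whole domain equals 45·a_0^7/8·A², and A² cancels in the ratio.
Substituting t = u/a_0, A² and the length scale cancel in the ratio: P = ∫_{0}^{2.1} t^6·e^(-2·t) dt / ∫_{0}^{∞} t^6·e^(-2·t) dt.
Using ∫ t^6·e^(-2·t) dt = -(4·t^6 + 12·t^5 + 30·t^4 + 60·t^3 + 90·t^2 + 90·t + 45)·e^(-2·t)/8, the numerator is ≈ 0.74552 and the denominator is 45/8.
The result is P = 0.1325.

P ≈ 0.133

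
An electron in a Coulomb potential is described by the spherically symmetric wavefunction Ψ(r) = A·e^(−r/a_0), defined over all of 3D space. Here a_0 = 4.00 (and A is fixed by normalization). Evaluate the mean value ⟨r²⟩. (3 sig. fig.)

By definition ⟨r²⟩ = ∫ r^2 |Ψ(r)|² 4πr² dr.
Recall ∫₀^∞ r^m e^(−r/β) dr = m!·β^(m+1), the ratio of the moment integral to the normalization integral gives ⟨r²⟩ = 3·a_0^2.
Putting a_0 = 4.00 gives 48.00.

⟨r^2⟩ ≈ 48.0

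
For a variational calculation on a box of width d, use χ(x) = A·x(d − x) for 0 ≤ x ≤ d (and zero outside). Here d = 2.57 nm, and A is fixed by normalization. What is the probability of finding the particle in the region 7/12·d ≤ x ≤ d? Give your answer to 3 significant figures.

P ≈ 0.347

|χ|² is the probability density, so P = ∫_{7/12·d}^{d} |χ|² dx.
Since A² = 1/(d^5/30), this is the region integral divided by the full normalization integral.
In terms of u = x/d (A² and the length scale cancel between numerator and denominator), P = [∫_{7/12}^{1} u^2·(1 - u)^2 du] / [∫_{0}^{1} u^2·(1 - u)^2 du].
Using ∫ u^2·(1 - u)^2 du = u^3·(6·u^2 - 15·u + 10)/30, the numerator is ≈ 0.011554 and the denominator is 1/30.
The result is P = 0.3466.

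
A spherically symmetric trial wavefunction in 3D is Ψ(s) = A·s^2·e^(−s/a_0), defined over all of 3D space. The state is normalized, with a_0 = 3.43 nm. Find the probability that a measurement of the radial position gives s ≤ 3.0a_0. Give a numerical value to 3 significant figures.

P = ∫ |Ψ|² 4πs² ds over s ≤ 3.0a_0.
Normalization gives A² = 1/(45·π·a_0^7/2).
Substituting u = s/a_0, A², 4π and the length scale all cancel in the ratio: P = ∫_{0}^{3.0} u^6·e^(-2·u) du / ∫_{0}^{∞} u^6·e^(-2·u) du.
An antiderivative of u^6·e^(-2·u) is -(4·u^6 + 12·u^5 + 30·u^4 + 60·u^3 + 90·u^2 + 90·u + 45)·e^(-2·u)/8; evaluating from 0 to 3.0 gives ≈ 2.2145, while the full integral is 45/8.
Taking the ratio yields P = 0.3937.

P ≈ 0.394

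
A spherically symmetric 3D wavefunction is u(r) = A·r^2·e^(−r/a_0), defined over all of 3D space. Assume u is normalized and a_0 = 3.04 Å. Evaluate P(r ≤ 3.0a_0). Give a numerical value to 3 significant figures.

P = ∫ |u|² 4πr² dr over r ≤ 3.0a_0.
A² is fixed by ∫₀^∞ 4πr²|u|² dr = 1, i.e. A² = (45·π·a_0^7/2)^(−1).
In terms of t = r/a_0 (A², 4π and the length scale all cancel between numerator and denominator), P = [∫_{0}^{3.0} t^6·e^(-2·t) dt] / [∫_{0}^{∞} t^6·e^(-2·t) dt].
With ∫ t^6·e^(-2·t) dt = -(4·t^6 + 12·t^5 + 30·t^4 + 60·t^3 + 90·t^2 + 90·t + 45)·e^(-2·t)/8 + C, the region integral is ≈ 2.2145 and the full one is 45/8.
The region integral divided by the full integral gives P = 0.3937.

P ≈ 0.394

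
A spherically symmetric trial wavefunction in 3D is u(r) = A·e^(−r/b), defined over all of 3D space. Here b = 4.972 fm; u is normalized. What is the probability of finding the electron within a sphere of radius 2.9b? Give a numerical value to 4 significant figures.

P ≈ 0.9285

P = ∫ |u|² 4πr² dr over r ≤ 2.9b.
The full normalization integral is A²·[π·b^3] = 1, fixing A².
Let t = r/b; then A², 4π and the length scale all cancel, so P = ∫_{0}^{2.9} t^2·e^(-2·t) dt ÷ ∫_{0}^{∞} t^2·e^(-2·t) dt.
An antiderivative of t^2·e^(-2·t) is -(2·t^2 + 2·t + 1)·e^(-2·t)/4; evaluating from 0 to 2.9 gives 1/4 - 1181·e^(-29/5)/200, while the full integral is 1/4.
Taking the ratio yields P = 0.92849.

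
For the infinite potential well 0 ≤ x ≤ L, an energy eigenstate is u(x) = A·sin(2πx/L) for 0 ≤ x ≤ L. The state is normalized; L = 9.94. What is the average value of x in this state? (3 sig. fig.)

⟨x⟩ ≈ 4.97

⟨x⟩ = ∫ x |u|² dx over the full domain.
Using sin²θ = (1 − cos 2θ)/2, the ratio of the moment integral to the normalization integral gives ⟨x⟩ = L/2.
With L = 9.94, ⟨x⟩ = 4.970.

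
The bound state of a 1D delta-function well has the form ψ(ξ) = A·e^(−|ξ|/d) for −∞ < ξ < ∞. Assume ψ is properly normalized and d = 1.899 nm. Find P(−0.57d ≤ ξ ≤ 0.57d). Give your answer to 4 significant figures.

P = ∫_{−0.57d}^{0.57d} |ψ(ξ)|² dξ.
With A² fixed by ∫|ψ|² = 1, i.e. A² = (d)^(−1), substitute and integrate.
By symmetry take twice the ξ ≥ 0 contribution in numerator and denominator; the 2's cancel. Substituting u = ξ/d, A² and the length scale cancel in the ratio: P = ∫_{0}^{0.57} e^(-2·u) du / ∫_{0}^{∞} e^(-2·u) du.
An antiderivative of e^(-2·u) is -e^(-2·u)/2; evaluating from 0 to 0.57 gives 1/2 - e^(-57/50)/2, while the full integral is 1/2.
Taking the ratio, P = 0.68018.

P ≈ 0.6802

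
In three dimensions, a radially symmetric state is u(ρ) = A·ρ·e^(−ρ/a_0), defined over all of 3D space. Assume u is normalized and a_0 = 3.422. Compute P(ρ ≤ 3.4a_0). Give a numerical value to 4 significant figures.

P ≈ 0.8080

Integrate the radial probability density 4πρ²|u|² over ρ ≤ 3.4a_0.
A² is fixed by ∫₀^∞ 4πρ²|u|² dρ = 1, i.e. A² = (3·π·a_0^5)^(−1).
Substituting t = ρ/a_0, A², 4π and the length scale all cancel in the ratio: P = ∫_{0}^{3.4} t^4·e^(-2·t) dt / ∫_{0}^{∞} t^4·e^(-2·t) dt.
With ∫ t^4·e^(-2·t) dt = -(t^4/2 + t^3 + 3·t^2/2 + 3·t/2 + 3/4)·e^(-2·t) + C, the region integral is ≈ 0.605977 and the full one is 3/4.
The region integral divided by the full integral gives P = 0.80797.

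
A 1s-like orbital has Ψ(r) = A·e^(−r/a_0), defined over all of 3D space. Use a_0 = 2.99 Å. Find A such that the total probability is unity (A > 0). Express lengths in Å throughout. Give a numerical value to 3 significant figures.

A ≈ 0.109 Å^(-3/2)

The normalization condition is ∫|Ψ|² 4πr² dr = 1 from 0 to ∞.
Carrying out the integral gives A² · π·a_0^3.
Plugging in a_0 = 2.99 yields A = 0.1091.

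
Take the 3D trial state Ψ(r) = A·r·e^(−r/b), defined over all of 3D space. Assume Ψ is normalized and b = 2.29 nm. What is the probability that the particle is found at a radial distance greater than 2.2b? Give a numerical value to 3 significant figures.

P ≈ 0.551

With dV = 4πr²dr, the probability is ∫|Ψ|² dV over r > 2.2b.
A² is fixed by ∫₀^∞ 4πr²|Ψ|² dr = 1, i.e. A² = (3·π·b^5)^(−1).
Substituting u = r/b, A², 4π and the length scale all cancel in the ratio: P = ∫_{2.2}^{∞} u^4·e^(-2·u) du / ∫_{0}^{∞} u^4·e^(-2·u) du.
An antiderivative of u^4·e^(-2·u) is -(u^4/2 + u^3 + 3·u^2/2 + 3·u/2 + 3/4)·e^(-2·u); evaluating from 2.2 to ∞ gives ≈ 0.41339, while the full integral is 3/4.
Taking the ratio yields P = 0.5512.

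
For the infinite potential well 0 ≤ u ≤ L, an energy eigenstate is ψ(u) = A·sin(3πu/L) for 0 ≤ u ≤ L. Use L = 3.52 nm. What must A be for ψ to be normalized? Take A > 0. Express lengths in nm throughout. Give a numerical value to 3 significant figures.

Normalization requires ∫|ψ|² du = 1, integrated from 0 to L.
With ∫₀^L sin²(nπu/L) du = L/2, with ψ = A·sin(3πu/L), the integral evaluates to A²·[L/2].
Setting this equal to 1 gives A² = 1/(L/2).
Substituting L = 3.52 gives A² = 0.5682, so A = 0.7538.

A ≈ 0.754 nm^(-1/2)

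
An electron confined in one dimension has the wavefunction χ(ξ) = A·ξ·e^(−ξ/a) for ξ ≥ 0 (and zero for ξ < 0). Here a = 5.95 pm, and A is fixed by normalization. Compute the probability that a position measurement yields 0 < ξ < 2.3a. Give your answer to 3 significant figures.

P ≈ 0.837

|χ|² is the probability density, so P = ∫_{0}^{2.3a} |χ|² dξ.
Since A² = 1/(a^3/4), this is the region integral divided by the full normalization integral.
In terms of u = ξ/a (A² and the length scale cancel between numerator and denominator), P = [∫_{0}^{2.3} u^2·e^(-2·u) du] / [∫_{0}^{∞} u^2·e^(-2·u) du].
With ∫ u^2·e^(-2·u) du = -(2·u^2 + 2·u + 1)·e^(-2·u)/4 + C, the region integral is 1/4 - 809·e^(-23/5)/200 and the full one is 1/4.
This works out to P = 0.8374.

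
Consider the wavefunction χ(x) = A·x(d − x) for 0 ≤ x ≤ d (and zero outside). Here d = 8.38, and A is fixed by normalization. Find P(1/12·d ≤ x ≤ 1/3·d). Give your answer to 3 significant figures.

P = ∫_{1/12·d}^{1/3·d} |χ(x)|² dx.
With A² fixed by ∫|χ|² = 1, i.e. A² = (d^5/30)^(−1), substitute and integrate.
Let u = x/d; then A² and the length scale cancel, so P = ∫_{1/12}^{1/3} u^2·(1 - u)^2 du ÷ ∫_{0}^{1} u^2·(1 - u)^2 du.
Using ∫ u^2·(1 - u)^2 du = u^3·(6·u^2 - 15·u + 10)/30, the numerator is ≈ 0.0068263 and the denominator is 1/30.
Taking the ratio, P = 0.2048.

P ≈ 0.205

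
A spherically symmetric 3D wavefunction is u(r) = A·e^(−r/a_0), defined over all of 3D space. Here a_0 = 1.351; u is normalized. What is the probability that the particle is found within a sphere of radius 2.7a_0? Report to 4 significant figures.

P = ∫ |u|² 4πr² dr over r ≤ 2.7a_0.
A² is fixed by ∫₀^∞ 4πr²|u|² dr = 1, i.e. A² = (π·a_0^3)^(−1).
Substituting t = r/a_0, A², 4π and the length scale all cancel in the ratio: P = ∫_{0}^{2.7} t^2·e^(-2·t) dt / ∫_{0}^{∞} t^2·e^(-2·t) dt.
An antiderivative of t^2·e^(-2·t) is -(2·t^2 + 2·t + 1)·e^(-2·t)/4; evaluating from 0 to 2.7 gives 1/4 - 1049·e^(-27/5)/200, while the full integral is 1/4.
Taking the ratio yields P = 0.90524.

P ≈ 0.9052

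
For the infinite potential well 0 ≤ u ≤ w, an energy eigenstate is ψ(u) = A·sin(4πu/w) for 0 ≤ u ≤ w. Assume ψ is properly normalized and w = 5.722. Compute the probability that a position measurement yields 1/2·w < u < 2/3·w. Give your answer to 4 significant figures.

The probability is P = ∫ |ψ|² du over [1/2·w, 2/3·w].
With A² fixed by ∫|ψ|² = 1, i.e. A² = (w/2)^(−1), substitute and integrate.
Let t = u/w; then A² and the length scale cancel, so P = ∫_{1/2}^{2/3} sin(4·π·t)^2 dt ÷ ∫_{0}^{1} sin(4·π·t)^2 dt.
With ∫ sin(4·π·t)^2 dt = t/2 - sin(4·π·t)·cos(4·π·t)/(8·π) + C, the region integral is √(3)/(32·π) + 1/12 and the full one is 1/2.
This works out to P = (√(3)/16 + π/6)/π.

P ≈ 0.2011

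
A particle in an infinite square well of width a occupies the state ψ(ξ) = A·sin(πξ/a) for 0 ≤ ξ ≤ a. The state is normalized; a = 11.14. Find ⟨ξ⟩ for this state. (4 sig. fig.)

The expectation value is the |ψ|²-weighted average of ξ: ∫ ξ|ψ|² dξ.
Evaluating both integrals, ⟨ξ⟩ = a/2.
With a = 11.14, ⟨ξ⟩ = 5.5700.

⟨ξ⟩ ≈ 5.570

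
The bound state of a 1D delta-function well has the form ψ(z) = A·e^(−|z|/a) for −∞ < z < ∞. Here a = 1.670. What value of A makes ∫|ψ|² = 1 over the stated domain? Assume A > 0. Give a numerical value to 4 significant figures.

A ≈ 0.7738

Normalization requires ∫|ψ|² dz = 1, integrated from −∞ to ∞.
Carrying out the integral gives A² · a.
So A² = (a)^(−1).
With a = 1.670: A² = 0.59880 and A = 0.77382.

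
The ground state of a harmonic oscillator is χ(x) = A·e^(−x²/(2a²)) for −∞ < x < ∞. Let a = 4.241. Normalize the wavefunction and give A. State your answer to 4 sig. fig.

Require ∫ |χ|² dx = 1 over the whole domain.
Using the Gaussian integral ∫_{−∞}^{∞} e^(−αx²) dx = √(π/α), ∫|χ|² dx = A²·(√(π)·a).
Substituting a = 4.241 gives A² = 0.13303, so A = 0.36474.

A ≈ 0.3647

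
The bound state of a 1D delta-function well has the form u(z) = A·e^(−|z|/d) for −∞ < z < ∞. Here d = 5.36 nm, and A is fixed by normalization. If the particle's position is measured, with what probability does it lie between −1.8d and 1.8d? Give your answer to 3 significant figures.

P ≈ 0.973

P = ∫_{−1.8d}^{1.8d} |u(z)|² dz.
With A² fixed by ∫|u|² = 1, i.e. A² = (d)^(−1), substitute and integrate.
By symmetry take twice the z ≥ 0 contribution in numerator and denominator; the 2's cancel. Let t = z/d; then A² and the length scale cancel, so P = ∫_{0}^{1.8} e^(-2·t) dt ÷ ∫_{0}^{∞} e^(-2·t) dt.
An antiderivative of e^(-2·t) is -e^(-2·t)/2; evaluating from 0 to 1.8 gives 1/2 - e^(-18/5)/2, while the full integral is 1/2.
The result is P = 0.9727.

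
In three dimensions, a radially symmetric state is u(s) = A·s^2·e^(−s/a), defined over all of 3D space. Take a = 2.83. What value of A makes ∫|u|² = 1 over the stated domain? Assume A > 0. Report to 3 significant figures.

A ≈ 0.00312

We need A² ∫|f|² 4πs² ds = 1, taking the integral from 0 to ∞.
(Spherical symmetry: dV = 4πs² ds.)
The integral (without the A² prefactor) comes out to 45·π·a^7/2.
Hence A² = 1/[45·π·a^7/2].
Plugging in a = 2.83 yields A = 0.003119.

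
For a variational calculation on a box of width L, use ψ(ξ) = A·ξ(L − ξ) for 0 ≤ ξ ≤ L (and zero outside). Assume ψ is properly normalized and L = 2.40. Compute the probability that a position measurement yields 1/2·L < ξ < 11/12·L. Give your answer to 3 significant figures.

P ≈ 0.495

The probability is P = ∫ |ψ|² dξ over [1/2·L, 11/12·L].
The normalization integral ∫|ψ|²dξ over the whole domain equals L^5/30·A², and A² cancels in the ratio.
In terms of u = ξ/L (A² and the length scale cancel between numerator and denominator), P = [∫_{1/2}^{11/12} u^2·(1 - u)^2 du] / [∫_{0}^{1} u^2·(1 - u)^2 du].
With ∫ u^2·(1 - u)^2 du = u^3·(6·u^2 - 15·u + 10)/30 + C, the region integral is ≈ 0.016497 and the full one is 1/30.
The result is P = 0.4949.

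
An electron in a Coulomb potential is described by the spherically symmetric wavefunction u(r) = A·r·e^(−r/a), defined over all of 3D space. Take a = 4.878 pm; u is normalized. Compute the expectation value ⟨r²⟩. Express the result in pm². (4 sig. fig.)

By definition ⟨r²⟩ = ∫ r^2 |u(r)|² 4πr² dr.
Recall ∫₀^∞ r^m e^(−r/β) dr = m!·β^(m+1), the ratio of the moment integral to the normalization integral gives ⟨r²⟩ = 15·a^2/2.
Putting a = 4.878 gives 178.46.

⟨r^2⟩ ≈ 178.5 pm^2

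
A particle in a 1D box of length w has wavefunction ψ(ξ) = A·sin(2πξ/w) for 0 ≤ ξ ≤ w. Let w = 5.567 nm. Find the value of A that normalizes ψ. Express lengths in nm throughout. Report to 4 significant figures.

The normalization condition is ∫|ψ|² dξ = 1 from 0 to w.
∫|ψ|² dξ = A²·(w/2).
So A² = (w/2)^(−1).
With w = 5.567: A² = 0.35926 and A = 0.59938.

A ≈ 0.5994 nm^(-1/2)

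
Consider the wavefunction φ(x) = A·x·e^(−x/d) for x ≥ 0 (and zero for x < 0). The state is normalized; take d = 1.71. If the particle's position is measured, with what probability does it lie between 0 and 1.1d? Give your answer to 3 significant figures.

|φ|² is the probability density, so P = ∫_{0}^{1.1d} |φ|² dx.
The normalization integral ∫|φ|²dx over the whole domain equals d^3/4·A², and A² cancels in the ratio.
In terms of u = x/d (A² and the length scale cancel between numerator and denominator), P = [∫_{0}^{1.1} u^2·e^(-2·u) du] / [∫_{0}^{∞} u^2·e^(-2·u) du].
With ∫ u^2·e^(-2·u) du = -(2·u^2 + 2·u + 1)·e^(-2·u)/4 + C, the region integral is 1/4 - 281·e^(-11/5)/200 and the full one is 1/4.
Evaluating gives P = 0.3773.

P ≈ 0.377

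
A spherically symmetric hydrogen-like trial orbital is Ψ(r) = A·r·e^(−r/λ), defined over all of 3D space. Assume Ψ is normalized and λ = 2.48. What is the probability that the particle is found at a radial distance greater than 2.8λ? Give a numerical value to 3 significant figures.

P ≈ 0.342

Integrate the radial probability density 4πr²|Ψ|² over r > 2.8λ.
Normalization gives A² = 1/(3·π·λ^5).
Let u = r/λ; then A², 4π and the length scale all cancel, so P = ∫_{2.8}^{∞} u^4·e^(-2·u) du ÷ ∫_{0}^{∞} u^4·e^(-2·u) du.
With ∫ u^4·e^(-2·u) du = -(u^4/2 + u^3 + 3·u^2/2 + 3·u/2 + 3/4)·e^(-2·u) + C, the region integral is ≈ 0.25661 and the full one is 3/4.
This evaluates to P = 0.3422.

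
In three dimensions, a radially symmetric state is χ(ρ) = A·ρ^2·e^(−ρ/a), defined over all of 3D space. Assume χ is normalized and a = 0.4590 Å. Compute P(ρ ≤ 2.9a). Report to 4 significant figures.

P ≈ 0.3616

P = ∫ |χ|² 4πρ² dρ over ρ ≤ 2.9a.
Normalization gives A² = 1/(45·π·a^7/2).
In terms of u = ρ/a (A², 4π and the length scale all cancel between numerator and denominator), P = [∫_{0}^{2.9} u^6·e^(-2·u) du] / [∫_{0}^{∞} u^6·e^(-2·u) du].
Using ∫ u^6·e^(-2·u) du = -(4·u^6 + 12·u^5 + 30·u^4 + 60·u^3 + 90·u^2 + 90·u + 45)·e^(-2·u)/8, the numerator is ≈ 2.03405 and the denominator is 45/8.
This evaluates to P = 0.36161.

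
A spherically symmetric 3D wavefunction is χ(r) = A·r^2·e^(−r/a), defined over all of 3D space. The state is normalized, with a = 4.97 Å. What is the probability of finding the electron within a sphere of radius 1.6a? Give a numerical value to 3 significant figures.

P ≈ 0.0446

Integrate the radial probability density 4πr²|χ|² over r ≤ 1.6a.
Normalization gives A² = 1/(45·π·a^7/2).
Substituting u = r/a, A², 4π and the length scale all cancel in the ratio: P = ∫_{0}^{1.6} u^6·e^(-2·u) du / ∫_{0}^{∞} u^6·e^(-2·u) du.
Using ∫ u^6·e^(-2·u) du = -(4·u^6 + 12·u^5 + 30·u^4 + 60·u^3 + 90·u^2 + 90·u + 45)·e^(-2·u)/8, the numerator is ≈ 0.25098 and the denominator is 45/8.
The region integral divided by the full integral gives P = 0.04462.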